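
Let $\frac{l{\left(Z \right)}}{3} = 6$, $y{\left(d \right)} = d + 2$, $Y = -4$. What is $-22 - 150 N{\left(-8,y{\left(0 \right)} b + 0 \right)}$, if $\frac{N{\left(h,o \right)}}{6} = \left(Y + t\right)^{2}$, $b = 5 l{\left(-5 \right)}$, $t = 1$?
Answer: $-8122$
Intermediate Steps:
$y{\left(d \right)} = 2 + d$
$l{\left(Z \right)} = 18$ ($l{\left(Z \right)} = 3 \cdot 6 = 18$)
$b = 90$ ($b = 5 \cdot 18 = 90$)
$N{\left(h,o \right)} = 54$ ($N{\left(h,o \right)} = 6 \left(-4 + 1\right)^{2} = 6 \left(-3\right)^{2} = 6 \cdot 9 = 54$)
$-22 - 150 N{\left(-8,y{\left(0 \right)} b + 0 \right)} = -22 - 8100 = -8122$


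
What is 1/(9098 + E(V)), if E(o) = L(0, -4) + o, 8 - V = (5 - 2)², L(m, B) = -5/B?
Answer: 4/36393 ≈ 0.00010991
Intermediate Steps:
V = -1 (V = 8 - (5 - 2)² = 8 - 1*3² = 8 - 1*9 = 8 - 9 = -1)
E(o) = 5/4 + o (E(o) = -5/(-4) + o = -5*(-¼) + o = 5/4 + o)
1/(9098 + E(V)) = 1/(9098 + (5/4 - 1)) = 1/(9098 + ¼) = 1/(36393/4) = 4/36393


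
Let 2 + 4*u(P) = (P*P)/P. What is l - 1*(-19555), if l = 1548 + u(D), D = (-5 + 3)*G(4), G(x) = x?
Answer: 42201/2 ≈ 21101.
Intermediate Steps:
D = -8 (D = (-5 + 3)*4 = -2*4 = -8)
u(P) = -½ + P/4 (u(P) = -½ + ((P*P)/P)/4 = -½ + (P²/P)/4 = -½ + P/4)
l = 3091/2 (l = 1548 + (-½ + (¼)*(-8)) = 1548 + (-½ - 2) = 1548 - 5/2 = 3091/2 ≈ 1545.5)
l - 1*(-19555) = 3091/2 - 1*(-19555) = 3091/2 + 19555 = 42201/2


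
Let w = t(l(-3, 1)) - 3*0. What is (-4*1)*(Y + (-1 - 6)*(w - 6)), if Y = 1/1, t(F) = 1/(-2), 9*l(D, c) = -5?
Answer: -186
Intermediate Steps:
l(D, c) = -5/9 (l(D, c) = (⅑)*(-5) = -5/9)
t(F) = -½
w = -½ (w = -½ - 3*0 = -½ + 0 = -½ ≈ -0.50000)
Y = 1
(-4*1)*(Y + (-1 - 6)*(w - 6)) = (-4*1)*(1 + (-1 - 6)*(-½ - 6)) = -4*(1 - 7*(-13/2)) = -4*(1 + 91/2) = -4*93/2 = -186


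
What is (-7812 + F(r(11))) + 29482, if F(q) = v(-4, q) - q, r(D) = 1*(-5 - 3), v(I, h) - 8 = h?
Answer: 21678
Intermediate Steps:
v(I, h) = 8 + h
r(D) = -8 (r(D) = 1*(-8) = -8)
F(q) = 8 (F(q) = (8 + q) - q = 8)
(-7812 + F(r(11))) + 29482 = (-7812 + 8) + 29482 = -7804 + 29482 = 21678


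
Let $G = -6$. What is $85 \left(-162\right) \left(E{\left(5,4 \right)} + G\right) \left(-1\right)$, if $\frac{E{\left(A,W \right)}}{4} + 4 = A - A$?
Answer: $-302940$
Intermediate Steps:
$E{\left(A,W \right)} = -16$ ($E{\left(A,W \right)} = -16 + 4 \left(A - A\right) = -16 + 4 \cdot 0 = -16 + 0 = -16$)
$85 \left(-162\right) \left(E{\left(5,4 \right)} + G\right) \left(-1\right) = 85 \left(-162\right) \left(-16 - 6\right) \left(-1\right) = - 13770 \left(\left(-22\right) \left(-1\right)\right) = \left(-13770\right) 22 = -302940$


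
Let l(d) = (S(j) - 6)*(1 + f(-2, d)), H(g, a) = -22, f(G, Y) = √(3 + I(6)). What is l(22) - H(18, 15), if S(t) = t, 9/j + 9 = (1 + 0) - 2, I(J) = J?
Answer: -28/5 ≈ -5.6000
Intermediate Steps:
j = -9/10 (j = 9/(-9 + ((1 + 0) - 2)) = 9/(-9 + (1 - 2)) = 9/(-9 - 1) = 9/(-10) = 9*(-⅒) = -9/10 ≈ -0.90000)
f(G, Y) = 3 (f(G, Y) = √(3 + 6) = √9 = 3)
l(d) = -138/5 (l(d) = (-9/10 - 6)*(1 + 3) = -69/10*4 = -138/5)
l(22) - H(18, 15) = -138/5 - 1*(-22) = -138/5 + 22 = -28/5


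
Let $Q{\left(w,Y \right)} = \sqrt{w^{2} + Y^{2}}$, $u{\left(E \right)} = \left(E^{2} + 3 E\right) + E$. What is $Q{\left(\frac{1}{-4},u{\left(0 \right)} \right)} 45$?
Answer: $\frac{45}{4} \approx 11.25$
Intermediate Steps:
$u{\left(E \right)} = E^{2} + 4 E$
$Q{\left(w,Y \right)} = \sqrt{Y^{2} + w^{2}}$
$Q{\left(\frac{1}{-4},u{\left(0 \right)} \right)} 45 = \sqrt{\left(0 \left(4 + 0\right)\right)^{2} + \left(\frac{1}{-4}\right)^{2}} \cdot 45 = \sqrt{\left(0 \cdot 4\right)^{2} + \left(- \frac{1}{4}\right)^{2}} \cdot 45 = \sqrt{0^{2} + \frac{1}{16}} \cdot 45 = \sqrt{0 + \frac{1}{16}} \cdot 45 = \sqrt{\frac{1}{16}} \cdot 45 = \frac{1}{4} \cdot 45 = \frac{45}{4}$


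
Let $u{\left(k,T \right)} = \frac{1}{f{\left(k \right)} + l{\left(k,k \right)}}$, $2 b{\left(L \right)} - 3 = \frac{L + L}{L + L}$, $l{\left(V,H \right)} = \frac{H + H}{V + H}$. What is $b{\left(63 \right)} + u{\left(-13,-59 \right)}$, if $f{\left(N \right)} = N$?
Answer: $\frac{23}{12} \approx 1.9167$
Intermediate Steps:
$l{\left(V,H \right)} = \frac{2 H}{H + V}$
$b{\left(L \right)} = 2$ ($b{\left(L \right)} = \frac{3}{2} + \frac{\left(L + L\right) \frac{1}{L + L}}{2} = \frac{3}{2} + \frac{2 L \frac{1}{2 L}}{2} = \frac{3}{2} + \frac{1}{2} \cdot 1 = \frac{3}{2} + \frac{1}{2} = 2$)
$u{\left(k,T \right)} = \frac{1}{1 + k}$ ($u{\left(k,T \right)} = \frac{1}{k + \frac{2 k}{k + k}} = \frac{1}{k + \frac{2 k}{2 k}} = \frac{1}{k + 2 k \frac{1}{2 k}} = \frac{1}{k + 1} = \frac{1}{1 + k}$)
$b{\left(63 \right)} + u{\left(-13,-59 \right)} = 2 + \frac{1}{1 - 13} = 2 + \frac{1}{-12} = 2 - \frac{1}{12} = \frac{23}{12}$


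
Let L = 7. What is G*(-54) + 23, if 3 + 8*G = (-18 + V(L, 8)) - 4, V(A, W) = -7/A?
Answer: 397/2 ≈ 198.50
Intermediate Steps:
G = -13/4 (G = -3/8 + ((-18 - 7/7) - 4)/8 = -3/8 + ((-18 - 7*⅐) - 4)/8 = -3/8 + ((-18 - 1) - 4)/8 = -3/8 + (-19 - 4)/8 = -3/8 + (⅛)*(-23) = -3/8 - 23/8 = -13/4 ≈ -3.2500)
G*(-54) + 23 = -13/4*(-54) + 23 = 351/2 + 23 = 397/2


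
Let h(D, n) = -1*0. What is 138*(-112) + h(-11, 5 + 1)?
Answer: -15456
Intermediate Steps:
h(D, n) = 0
138*(-112) + h(-11, 5 + 1) = 138*(-112) + 0 = -15456 + 0 = -15456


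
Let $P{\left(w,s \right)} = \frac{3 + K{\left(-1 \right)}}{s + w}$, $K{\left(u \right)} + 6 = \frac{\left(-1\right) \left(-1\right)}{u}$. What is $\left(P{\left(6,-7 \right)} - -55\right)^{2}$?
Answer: $3481$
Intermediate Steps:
$K{\left(u \right)} = -6 + \frac{1}{u}$ ($K{\left(u \right)} = -6 + \frac{\left(-1\right) \left(-1\right)}{u} = -6 + 1 \frac{1}{u} = -6 + \frac{1}{u}$)
$P{\left(w,s \right)} = - \frac{4}{s + w}$ ($P{\left(w,s \right)} = \frac{3 - \left(6 - \frac{1}{-1}\right)}{s + w} = \frac{3 - 7}{s + w} = - \frac{4}{s + w}$)
$\left(P{\left(6,-7 \right)} - -55\right)^{2} = \left(- \frac{4}{-7 + 6} - -55\right)^{2} = \left(- \frac{4}{-1} + 55\right)^{2} = \left(\left(-4\right) \left(-1\right) + 55\right)^{2} = \left(4 + 55\right)^{2} = 59^{2} = 3481$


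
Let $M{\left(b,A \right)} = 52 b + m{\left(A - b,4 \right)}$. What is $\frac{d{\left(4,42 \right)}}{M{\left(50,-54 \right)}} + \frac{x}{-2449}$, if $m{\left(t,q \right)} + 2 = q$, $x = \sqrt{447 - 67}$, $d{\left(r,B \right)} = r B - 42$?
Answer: $\frac{63}{1301} - \frac{2 \sqrt{95}}{2449} \approx 0.040464$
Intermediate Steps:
$d{\left(r,B \right)} = -42 + B r$ ($d{\left(r,B \right)} = B r - 42 = -42 + B r$)
$x = 2 \sqrt{95}$ ($x = \sqrt{380} = 2 \sqrt{95} \approx 19.494$)
$m{\left(t,q \right)} = -2 + q$
$M{\left(b,A \right)} = 2 + 52 b$ ($M{\left(b,A \right)} = 52 b + \left(-2 + 4\right) = 52 b + 2 = 2 + 52 b$)
$\frac{d{\left(4,42 \right)}}{M{\left(50,-54 \right)}} + \frac{x}{-2449} = \frac{-42 + 42 \cdot 4}{2 + 52 \cdot 50} + \frac{2 \sqrt{95}}{-2449} = \frac{-42 + 168}{2 + 2600} + 2 \sqrt{95} \left(- \frac{1}{2449}\right) = \frac{126}{2602} - \frac{2 \sqrt{95}}{2449} = 126 \cdot \frac{1}{2602} - \frac{2 \sqrt{95}}{2449} = \frac{63}{1301} - \frac{2 \sqrt{95}}{2449}$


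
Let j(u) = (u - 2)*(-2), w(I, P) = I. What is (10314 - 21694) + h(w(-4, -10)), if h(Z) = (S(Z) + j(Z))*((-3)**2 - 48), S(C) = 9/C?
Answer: -47041/4 ≈ -11760.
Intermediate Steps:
j(u) = 4 - 2*u (j(u) = (-2 + u)*(-2) = 4 - 2*u)
h(Z) = -156 - 351/Z + 78*Z (h(Z) = (9/Z + (4 - 2*Z))*((-3)**2 - 48) = (4 - 2*Z + 9/Z)*(9 - 48) = (4 - 2*Z + 9/Z)*(-39) = -156 - 351/Z + 78*Z)
(10314 - 21694) + h(w(-4, -10)) = (10314 - 21694) + (-156 - 351/(-4) + 78*(-4)) = -11380 + (-156 - 351*(-1/4) - 312) = -11380 + (-156 + 351/4 - 312) = -11380 - 1521/4 = -47041/4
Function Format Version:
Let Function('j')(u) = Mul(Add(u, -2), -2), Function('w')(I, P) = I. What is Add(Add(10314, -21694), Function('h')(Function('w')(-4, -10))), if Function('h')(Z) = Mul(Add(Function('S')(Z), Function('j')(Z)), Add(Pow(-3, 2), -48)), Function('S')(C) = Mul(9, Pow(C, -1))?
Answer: Rational(-47041, 4) ≈ -11760.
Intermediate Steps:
Function('j')(u) = Add(4, Mul(-2, u)) (Function('j')(u) = Mul(Add(-2, u), -2) = Add(4, Mul(-2, u)))
Function('h')(Z) = Add(-156, Mul(-351, Pow(Z, -1)), Mul(78, Z)) (Function('h')(Z) = Mul(Add(Mul(9, Pow(Z, -1)), Add(4, Mul(-2, Z))), Add(Pow(-3, 2), -48)) = Mul(Add(4, Mul(-2, Z), Mul(9, Pow(Z, -1))), Add(9, -48)) = Mul(Add(4, Mul(-2, Z), Mul(9, Pow(Z, -1))), -39) = Add(-156, Mul(-351, Pow(Z, -1)), Mul(78, Z)))
Add(Add(10314, -21694), Function('h')(Function('w')(-4, -10))) = Add(Add(10314, -21694), Add(-156, Mul(-351, Pow(-4, -1)), Mul(78, -4))) = Add(-11380, Add(-156, Mul(-351, Rational(-1, 4)), -312)) = Add(-11380, Add(-156, Rational(351, 4), -312)) = Add(-11380, Rational(-1521, 4)) = Rational(-47041, 4)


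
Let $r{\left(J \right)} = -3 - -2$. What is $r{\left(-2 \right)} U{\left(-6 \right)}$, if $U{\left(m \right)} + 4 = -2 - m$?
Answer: $0$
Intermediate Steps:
$r{\left(J \right)} = -1$ ($r{\left(J \right)} = -3 + 2 = -1$)
$U{\left(m \right)} = -6 - m$ ($U{\left(m \right)} = -4 - \left(2 + m\right) = -6 - m$)
$r{\left(-2 \right)} U{\left(-6 \right)} = - (-6 - -6) = - (-6 + 6) = \left(-1\right) 0 = 0$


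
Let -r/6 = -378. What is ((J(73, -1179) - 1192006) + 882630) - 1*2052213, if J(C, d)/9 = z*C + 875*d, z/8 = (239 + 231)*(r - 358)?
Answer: 4706664986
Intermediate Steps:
r = 2268 (r = -6*(-378) = 2268)
z = 7181600 (z = 8*((239 + 231)*(2268 - 358)) = 8*(470*1910) = 8*897700 = 7181600)
J(C, d) = 7875*d + 64634400*C (J(C, d) = 9*(7181600*C + 875*d) = 9*(875*d + 7181600*C) = 7875*d + 64634400*C)
((J(73, -1179) - 1192006) + 882630) - 1*2052213 = (((7875*(-1179) + 64634400*73) - 1192006) + 882630) - 1*2052213 = (((-9284625 + 4718311200) - 1192006) + 882630) - 2052213 = ((4709026575 - 1192006) + 882630) - 2052213 = (4707834569 + 882630) - 2052213 = 4708717199 - 2052213 = 4706664986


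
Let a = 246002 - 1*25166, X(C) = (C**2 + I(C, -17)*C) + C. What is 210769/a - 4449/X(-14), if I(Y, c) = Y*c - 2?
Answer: 117180013/49246428 ≈ 2.3795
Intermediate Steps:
I(Y, c) = -2 + Y*c
X(C) = C + C**2 + C*(-2 - 17*C) (X(C) = (C**2 + (-2 + C*(-17))*C) + C = (C**2 + (-2 - 17*C)*C) + C = (C**2 + C*(-2 - 17*C)) + C = C + C**2 + C*(-2 - 17*C))
a = 220836 (a = 246002 - 25166 = 220836)
210769/a - 4449/X(-14) = 210769/220836 - 4449*(-1/(14*(-1 - 16*(-14)))) = 210769*(1/220836) - 4449*(-1/(14*(-1 + 224))) = 210769/220836 - 4449/((-14*223)) = 210769/220836 - 4449/(-3122) = 210769/220836 - 4449*(-1/3122) = 210769/220836 + 4449/3122 = 117180013/49246428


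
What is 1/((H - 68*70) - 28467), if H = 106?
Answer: -1/33121 ≈ -3.0192e-5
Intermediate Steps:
1/((H - 68*70) - 28467) = 1/((106 - 68*70) - 28467) = 1/((106 - 4760) - 28467) = 1/(-4654 - 28467) = 1/(-33121) = -1/33121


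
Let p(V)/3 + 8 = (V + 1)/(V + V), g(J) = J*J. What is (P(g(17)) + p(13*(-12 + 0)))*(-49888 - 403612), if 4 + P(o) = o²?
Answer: -984483536125/26 ≈ -3.7865e+10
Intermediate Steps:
g(J) = J²
p(V) = -24 + 3*(1 + V)/(2*V) (p(V) = -24 + 3*((V + 1)/(V + V)) = -24 + 3*((1 + V)/((2*V))) = -24 + 3*((1 + V)*(1/(2*V))) = -24 + 3*((1 + V)/(2*V)) = -24 + 3*(1 + V)/(2*V))
P(o) = -4 + o²
(P(g(17)) + p(13*(-12 + 0)))*(-49888 - 403612) = ((-4 + (17²)²) + 3*(1 - 195*(-12 + 0))/(2*((13*(-12 + 0)))))*(-49888 - 403612) = ((-4 + 289²) + 3*(1 - 195*(-12))/(2*((13*(-12)))))*(-453500) = ((-4 + 83521) + (3/2)*(1 - 15*(-156))/(-156))*(-453500) = (83517 + (3/2)*(-1/156)*(1 + 2340))*(-453500) = (83517 + (3/2)*(-1/156)*2341)*(-453500) = (83517 - 2341/104)*(-453500) = (8683427/104)*(-453500) = -984483536125/26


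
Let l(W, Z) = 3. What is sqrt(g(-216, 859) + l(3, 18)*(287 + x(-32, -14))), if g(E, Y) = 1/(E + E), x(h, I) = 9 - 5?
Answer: sqrt(1131405)/36 ≈ 29.547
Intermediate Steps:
x(h, I) = 4
g(E, Y) = 1/(2*E)
sqrt(g(-216, 859) + l(3, 18)*(287 + x(-32, -14))) = sqrt((1/2)/(-216) + 3*(287 + 4)) = sqrt((1/2)*(-1/216) + 3*291) = sqrt(-1/432 + 873) = sqrt(377135/432) = sqrt(1131405)/36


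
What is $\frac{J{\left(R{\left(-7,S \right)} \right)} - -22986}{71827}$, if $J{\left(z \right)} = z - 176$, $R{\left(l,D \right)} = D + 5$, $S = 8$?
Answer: $\frac{22823}{71827} \approx 0.31775$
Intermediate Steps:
$R{\left(l,D \right)} = 5 + D$
$J{\left(z \right)} = -176 + z$
$\frac{J{\left(R{\left(-7,S \right)} \right)} - -22986}{71827} = \frac{\left(-176 + \left(5 + 8\right)\right) - -22986}{71827} = \left(\left(-176 + 13\right) + 22986\right) \frac{1}{71827} = \left(-163 + 22986\right) \frac{1}{71827} = 22823 \cdot \frac{1}{71827} = \frac{22823}{71827}$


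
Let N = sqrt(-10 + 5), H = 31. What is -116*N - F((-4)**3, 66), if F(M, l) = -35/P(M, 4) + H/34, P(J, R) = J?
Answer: -1587/1088 - 116*I*sqrt(5) ≈ -1.4586 - 259.38*I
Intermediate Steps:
N = I*sqrt(5) (N = sqrt(-5) = I*sqrt(5) ≈ 2.2361*I)
F(M, l) = 31/34 - 35/M (F(M, l) = -35/M + 31/34 = 31/34 - 35/M)
-116*N - F((-4)**3, 66) = -116*I*sqrt(5) - (31/34 - 35/((-4)**3)) = -116*I*sqrt(5) - (31/34 - 35/(-64)) = -116*I*sqrt(5) - (31/34 - 35*(-1/64)) = -116*I*sqrt(5) - (31/34 + 35/64) = -116*I*sqrt(5) - 1*1587/1088 = -116*I*sqrt(5) - 1587/1088 = -1587/1088 - 116*I*sqrt(5)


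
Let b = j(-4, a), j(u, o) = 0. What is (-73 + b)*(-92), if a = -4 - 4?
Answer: 6716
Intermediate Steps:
a = -8
b = 0
(-73 + b)*(-92) = (-73 + 0)*(-92) = -73*(-92) = 6716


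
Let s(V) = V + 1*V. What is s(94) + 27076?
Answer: 27264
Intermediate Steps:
s(V) = 2*V (s(V) = V + V = 2*V)
s(94) + 27076 = 2*94 + 27076 = 188 + 27076 = 27264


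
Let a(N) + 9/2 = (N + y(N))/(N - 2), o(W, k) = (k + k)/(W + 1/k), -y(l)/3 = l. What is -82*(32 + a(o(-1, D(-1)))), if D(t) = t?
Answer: -2419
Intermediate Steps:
y(l) = -3*l
o(W, k) = 2*k/(W + 1/k) (o(W, k) = (2*k)/(W + 1/k) = 2*k/(W + 1/k))
a(N) = -9/2 - 2*N/(-2 + N) (a(N) = -9/2 + (N - 3*N)/(N - 2) = -9/2 + (-2*N)/(-2 + N) = -9/2 - 2*N/(-2 + N))
-82*(32 + a(o(-1, D(-1)))) = -82*(32 + (18 - 26*(-1)²/(1 - 1*(-1)))/(2*(-2 + 2*(-1)²/(1 - 1*(-1))))) = -82*(32 + (18 - 26/(1 + 1))/(2*(-2 + 2*1/(1 + 1)))) = -82*(32 + (18 - 26/2)/(2*(-2 + 2*1/2))) = -82*(32 + (18 - 26/2)/(2*(-2 + 2*1*(½)))) = -82*(32 + (18 - 13*1)/(2*(-2 + 1))) = -82*(32 + (½)*(18 - 13)/(-1)) = -82*(32 + (½)*(-1)*5) = -82*(32 - 5/2) = -82*59/2 = -2419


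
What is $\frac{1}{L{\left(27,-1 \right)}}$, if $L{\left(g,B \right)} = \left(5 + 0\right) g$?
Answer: $\frac{1}{135} \approx 0.0074074$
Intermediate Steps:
$L{\left(g,B \right)} = 5 g$
$\frac{1}{L{\left(27,-1 \right)}} = \frac{1}{5 \cdot 27} = \frac{1}{135}$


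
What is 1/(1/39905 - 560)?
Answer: -39905/22346799 ≈ -0.0017857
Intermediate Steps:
1/(1/39905 - 560) = 1/(-22346799/39905) = -39905/22346799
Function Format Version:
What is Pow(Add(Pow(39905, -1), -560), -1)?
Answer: Rational(-39905, 22346799) ≈ -0.0017857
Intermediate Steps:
Pow(Add(Pow(39905, -1), -560), -1) = Pow(Add(Rational(1, 39905), -560), -1) = Pow(Rational(-22346799, 39905), -1) = Rational(-39905, 22346799)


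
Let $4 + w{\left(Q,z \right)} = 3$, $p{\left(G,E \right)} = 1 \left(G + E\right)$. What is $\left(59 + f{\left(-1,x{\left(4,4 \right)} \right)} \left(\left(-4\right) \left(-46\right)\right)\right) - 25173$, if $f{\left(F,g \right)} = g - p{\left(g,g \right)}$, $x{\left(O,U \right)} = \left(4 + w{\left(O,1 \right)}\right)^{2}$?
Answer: $-26770$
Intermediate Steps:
$p{\left(G,E \right)} = E + G$ ($p{\left(G,E \right)} = 1 \left(E + G\right) = E + G$)
$w{\left(Q,z \right)} = -1$ ($w{\left(Q,z \right)} = -4 + 3 = -1$)
$x{\left(O,U \right)} = 9$ ($x{\left(O,U \right)} = \left(4 - 1\right)^{2} = 3^{2} = 9$)
$f{\left(F,g \right)} = - g$ ($f{\left(F,g \right)} = g - \left(g + g\right) = g - 2 g = - g$)
$\left(59 + f{\left(-1,x{\left(4,4 \right)} \right)} \left(\left(-4\right) \left(-46\right)\right)\right) - 25173 = \left(59 + \left(-1\right) 9 \left(\left(-4\right) \left(-46\right)\right)\right) - 25173 = \left(59 - 1656\right) - 25173 = -1597 - 25173 = -26770$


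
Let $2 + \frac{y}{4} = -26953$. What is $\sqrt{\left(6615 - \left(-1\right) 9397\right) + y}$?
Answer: $4 i \sqrt{5738} \approx 303.0 i$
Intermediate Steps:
$y = -107820$ ($y = -8 + 4 \left(-26953\right) = -8 - 107812 = -107820$)
$\sqrt{\left(6615 - \left(-1\right) 9397\right) + y} = \sqrt{\left(6615 - \left(-1\right) 9397\right) - 107820} = \sqrt{\left(6615 - -9397\right) - 107820} = \sqrt{\left(6615 + 9397\right) - 107820} = \sqrt{16012 - 107820} = \sqrt{-91808} = 4 i \sqrt{5738}$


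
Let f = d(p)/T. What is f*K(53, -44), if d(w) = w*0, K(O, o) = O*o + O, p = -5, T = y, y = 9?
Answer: 0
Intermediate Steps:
T = 9
K(O, o) = O + O*o
d(w) = 0
f = 0 (f = 0/9 = 0*(1/9) = 0)
f*K(53, -44) = 0*(53*(1 - 44)) = 0*(53*(-43)) = 0*(-2279) = 0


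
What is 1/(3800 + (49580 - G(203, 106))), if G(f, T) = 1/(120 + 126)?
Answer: 246/13131479 ≈ 1.8734e-5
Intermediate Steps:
G(f, T) = 1/246
1/(3800 + (49580 - G(203, 106))) = 1/(3800 + (49580 - 1*1/246)) = 1/(3800 + (49580 - 1/246)) = 1/(3800 + 12196679/246) = 1/(13131479/246) = 246/13131479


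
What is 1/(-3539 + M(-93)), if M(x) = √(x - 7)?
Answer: -3539/12524621 - 10*I/12524621 ≈ -0.00028256 - 7.9843e-7*I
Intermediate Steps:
M(x) = √(-7 + x)
1/(-3539 + M(-93)) = 1/(-3539 + √(-7 - 93)) = 1/(-3539 + √(-100)) = 1/(-3539 + 10*I) = (-3539 - 10*I)/12524621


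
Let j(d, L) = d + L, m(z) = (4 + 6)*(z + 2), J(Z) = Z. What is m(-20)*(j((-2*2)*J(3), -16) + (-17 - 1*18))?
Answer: 11340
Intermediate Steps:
m(z) = 20 + 10*z (m(z) = 10*(2 + z) = 20 + 10*z)
j(d, L) = L + d
m(-20)*(j((-2*2)*J(3), -16) + (-17 - 1*18)) = (20 + 10*(-20))*((-16 - 2*2*3) + (-17 - 1*18)) = (20 - 200)*((-16 - 4*3) + (-17 - 18)) = -180*((-16 - 12) - 35) = -180*(-28 - 35) = -180*(-63) = 11340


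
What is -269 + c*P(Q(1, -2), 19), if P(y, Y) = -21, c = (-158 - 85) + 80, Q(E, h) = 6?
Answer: 3154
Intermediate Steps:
c = -163 (c = -243 + 80 = -163)
-269 + c*P(Q(1, -2), 19) = -269 - 163*(-21) = -269 + 3423 = 3154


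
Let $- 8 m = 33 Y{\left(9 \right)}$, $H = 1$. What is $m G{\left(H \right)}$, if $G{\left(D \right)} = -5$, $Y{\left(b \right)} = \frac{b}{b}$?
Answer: $\frac{165}{8} \approx 20.625$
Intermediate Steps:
$Y{\left(b \right)} = 1$
$m = - \frac{33}{8}$ ($m = - \frac{33 \cdot 1}{8} = \left(- \frac{1}{8}\right) 33 = - \frac{33}{8} \approx -4.125$)
$m G{\left(H \right)} = \left(- \frac{33}{8}\right) \left(-5\right) = \frac{165}{8}$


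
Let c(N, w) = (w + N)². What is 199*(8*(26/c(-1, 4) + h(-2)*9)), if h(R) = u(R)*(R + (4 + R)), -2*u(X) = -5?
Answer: 41392/9 ≈ 4599.1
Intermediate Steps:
u(X) = 5/2 (u(X) = -½*(-5) = 5/2)
c(N, w) = (N + w)²
h(R) = 10 + 5*R (h(R) = 5*(R + (4 + R))/2 = 5*(4 + 2*R)/2 = 10 + 5*R)
199*(8*(26/c(-1, 4) + h(-2)*9)) = 199*(8*(26/((-1 + 4)²) + (10 + 5*(-2))*9)) = 199*(8*(26/(3²) + (10 - 10)*9)) = 199*(8*(26/9 + 0*9)) = 199*(8*(26*(⅑) + 0)) = 199*(8*(26/9 + 0)) = 199*(8*(26/9)) = 199*(208/9) = 41392/9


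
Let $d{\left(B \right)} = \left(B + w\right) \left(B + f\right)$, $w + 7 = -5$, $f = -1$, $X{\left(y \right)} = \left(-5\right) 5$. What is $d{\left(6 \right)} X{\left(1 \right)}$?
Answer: $750$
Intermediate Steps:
$X{\left(y \right)} = -25$
$w = -12$ ($w = -7 - 5 = -12$)
$d{\left(B \right)} = \left(-1 + B\right) \left(-12 + B\right)$ ($d{\left(B \right)} = \left(B - 12\right) \left(B - 1\right) = \left(-12 + B\right) \left(-1 + B\right) = \left(-1 + B\right) \left(-12 + B\right)$)
$d{\left(6 \right)} X{\left(1 \right)} = \left(12 + 6^{2} - 78\right) \left(-25\right) = \left(12 + 36 - 78\right) \left(-25\right) = \left(-30\right) \left(-25\right) = 750$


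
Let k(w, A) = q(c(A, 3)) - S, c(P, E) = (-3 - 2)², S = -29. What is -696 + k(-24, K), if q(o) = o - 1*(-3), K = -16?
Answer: -639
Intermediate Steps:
c(P, E) = 25 (c(P, E) = (-5)² = 25)
q(o) = 3 + o (q(o) = o + 3 = 3 + o)
k(w, A) = 57 (k(w, A) = (3 + 25) - 1*(-29) = 28 + 29 = 57)
-696 + k(-24, K) = -696 + 57 = -639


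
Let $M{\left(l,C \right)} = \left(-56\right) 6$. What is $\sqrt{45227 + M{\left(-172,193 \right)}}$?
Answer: $11 \sqrt{371} \approx 211.88$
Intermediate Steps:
$M{\left(l,C \right)} = -336$
$\sqrt{45227 + M{\left(-172,193 \right)}} = \sqrt{45227 - 336} = \sqrt{44891} = 11 \sqrt{371}$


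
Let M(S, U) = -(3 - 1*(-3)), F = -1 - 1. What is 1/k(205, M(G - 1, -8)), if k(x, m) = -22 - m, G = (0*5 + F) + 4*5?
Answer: -1/16 ≈ -0.062500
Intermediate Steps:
F = -2
G = 18 (G = (0*5 - 2) + 4*5 = (0 - 2) + 20 = -2 + 20 = 18)
M(S, U) = -6 (M(S, U) = -(3 + 3) = -1*6 = -6)
1/k(205, M(G - 1, -8)) = 1/(-22 - 1*(-6)) = 1/(-22 + 6) = 1/(-16) = -1/16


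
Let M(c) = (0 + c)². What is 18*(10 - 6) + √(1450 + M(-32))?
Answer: 72 + √2474 ≈ 121.74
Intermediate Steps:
M(c) = c²
18*(10 - 6) + √(1450 + M(-32)) = 18*(10 - 6) + √(1450 + (-32)²) = 18*4 + √(1450 + 1024) = 72 + √2474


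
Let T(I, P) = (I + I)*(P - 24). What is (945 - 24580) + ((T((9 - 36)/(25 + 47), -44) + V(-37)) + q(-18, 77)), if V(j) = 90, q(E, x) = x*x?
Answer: -17565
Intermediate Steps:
T(I, P) = 2*I*(-24 + P) (T(I, P) = (2*I)*(-24 + P) = 2*I*(-24 + P))
q(E, x) = x²
(945 - 24580) + ((T((9 - 36)/(25 + 47), -44) + V(-37)) + q(-18, 77)) = (945 - 24580) + ((2*((9 - 36)/(25 + 47))*(-24 - 44) + 90) + 77²) = -23635 + ((2*(-27/72)*(-68) + 90) + 5929) = -23635 + ((2*(-27*1/72)*(-68) + 90) + 5929) = -23635 + ((2*(-3/8)*(-68) + 90) + 5929) = -23635 + ((51 + 90) + 5929) = -23635 + (141 + 5929) = -23635 + 6070 = -17565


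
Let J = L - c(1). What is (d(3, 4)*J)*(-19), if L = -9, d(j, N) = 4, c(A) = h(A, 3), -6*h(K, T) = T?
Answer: 646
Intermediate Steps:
h(K, T) = -T/6
c(A) = -1/2 (c(A) = -1/6*3 = -1/2)
J = -17/2 (J = -9 - 1*(-1/2) = -9 + 1/2 = -17/2 ≈ -8.5000)
(d(3, 4)*J)*(-19) = (4*(-17/2))*(-19) = -34*(-19) = 646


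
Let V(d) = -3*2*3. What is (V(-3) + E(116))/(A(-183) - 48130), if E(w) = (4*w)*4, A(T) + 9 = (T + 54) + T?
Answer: -1838/48451 ≈ -0.037935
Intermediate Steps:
A(T) = 45 + 2*T (A(T) = -9 + ((T + 54) + T) = -9 + ((54 + T) + T) = -9 + (54 + 2*T) = 45 + 2*T)
V(d) = -18 (V(d) = -6*3 = -18)
E(w) = 16*w
(V(-3) + E(116))/(A(-183) - 48130) = (-18 + 16*116)/((45 + 2*(-183)) - 48130) = (-18 + 1856)/((45 - 366) - 48130) = 1838/(-321 - 48130) = 1838/(-48451) = 1838*(-1/48451) = -1838/48451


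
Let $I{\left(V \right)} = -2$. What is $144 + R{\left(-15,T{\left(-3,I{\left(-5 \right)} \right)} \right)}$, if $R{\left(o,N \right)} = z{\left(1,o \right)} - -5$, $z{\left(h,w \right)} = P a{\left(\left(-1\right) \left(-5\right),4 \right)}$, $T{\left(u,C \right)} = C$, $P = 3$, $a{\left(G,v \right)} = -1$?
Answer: $146$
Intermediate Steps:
$z{\left(h,w \right)} = -3$ ($z{\left(h,w \right)} = 3 \left(-1\right) = -3$)
$R{\left(o,N \right)} = 2$ ($R{\left(o,N \right)} = -3 - -5 = -3 + 5 = 2$)
$144 + R{\left(-15,T{\left(-3,I{\left(-5 \right)} \right)} \right)} = 144 + 2 = 146$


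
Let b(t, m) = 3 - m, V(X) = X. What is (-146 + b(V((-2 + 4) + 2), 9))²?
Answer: 23104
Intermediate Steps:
(-146 + b(V((-2 + 4) + 2), 9))² = (-146 + (3 - 1*9))² = (-146 + (3 - 9))² = (-146 - 6)² = (-152)² = 23104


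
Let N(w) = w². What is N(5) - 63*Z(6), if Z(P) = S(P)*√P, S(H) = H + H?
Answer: 25 - 756*√6 ≈ -1826.8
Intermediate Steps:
S(H) = 2*H
Z(P) = 2*P^(3/2) (Z(P) = (2*P)*√P = 2*P^(3/2))
N(5) - 63*Z(6) = 5² - 126*6^(3/2) = 25 - 126*6*√6 = 25 - 756*√6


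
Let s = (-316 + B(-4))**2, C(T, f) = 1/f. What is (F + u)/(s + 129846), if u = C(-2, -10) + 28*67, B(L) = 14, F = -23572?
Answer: -216961/2210500 ≈ -0.098150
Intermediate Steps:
s = 91204 (s = (-316 + 14)**2 = (-302)**2 = 91204)
u = 18759/10 (u = 1/(-10) + 28*67 = -1/10 + 1876 = 18759/10 ≈ 1875.9)
(F + u)/(s + 129846) = (-23572 + 18759/10)/(91204 + 129846) = -216961/10/221050 = -216961/10*1/221050 = -216961/2210500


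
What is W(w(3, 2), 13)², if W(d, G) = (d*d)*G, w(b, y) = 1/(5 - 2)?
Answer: 169/81 ≈ 2.0864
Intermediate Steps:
w(b, y) = ⅓ (w(b, y) = 1/3 = ⅓)
W(d, G) = G*d² (W(d, G) = d²*G = G*d²)
W(w(3, 2), 13)² = (13*(⅓)²)² = (13*(⅑))² = (13/9)² = 169/81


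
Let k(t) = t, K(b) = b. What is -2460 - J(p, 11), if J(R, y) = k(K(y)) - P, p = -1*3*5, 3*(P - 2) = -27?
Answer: -2478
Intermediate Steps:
P = -7 (P = 2 + (1/3)*(-27) = 2 - 9 = -7)
p = -15 (p = -3*5 = -15)
J(R, y) = 7 + y (J(R, y) = y - 1*(-7) = y + 7 = 7 + y)
-2460 - J(p, 11) = -2460 - (7 + 11) = -2460 - 1*18 = -2460 - 18 = -2478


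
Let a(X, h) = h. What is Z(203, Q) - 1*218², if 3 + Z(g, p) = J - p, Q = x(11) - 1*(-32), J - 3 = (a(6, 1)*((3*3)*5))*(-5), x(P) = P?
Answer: -47792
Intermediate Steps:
J = -222 (J = 3 + (1*((3*3)*5))*(-5) = 3 + (1*(9*5))*(-5) = 3 + (1*45)*(-5) = 3 + 45*(-5) = 3 - 225 = -222)
Q = 43 (Q = 11 - 1*(-32) = 11 + 32 = 43)
Z(g, p) = -225 - p (Z(g, p) = -3 + (-222 - p) = -225 - p)
Z(203, Q) - 1*218² = (-225 - 1*43) - 1*218² = (-225 - 43) - 1*47524 = -268 - 47524 = -47792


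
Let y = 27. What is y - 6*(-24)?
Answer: 171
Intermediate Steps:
y - 6*(-24) = 27 - 6*(-24) = 27 + 144 = 171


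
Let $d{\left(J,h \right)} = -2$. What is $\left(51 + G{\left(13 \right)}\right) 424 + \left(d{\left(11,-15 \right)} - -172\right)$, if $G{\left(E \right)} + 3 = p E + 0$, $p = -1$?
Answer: $15010$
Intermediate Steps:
$G{\left(E \right)} = -3 - E$ ($G{\left(E \right)} = -3 + \left(- E + 0\right) = -3 - E$)
$\left(51 + G{\left(13 \right)}\right) 424 + \left(d{\left(11,-15 \right)} - -172\right) = \left(51 - 16\right) 424 - -170 = \left(51 - 16\right) 424 + \left(-2 + 172\right) = \left(51 - 16\right) 424 + 170 = 35 \cdot 424 + 170 = 14840 + 170 = 15010$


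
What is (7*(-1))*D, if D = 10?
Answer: -70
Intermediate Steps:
(7*(-1))*D = (7*(-1))*10 = -7*10 = -70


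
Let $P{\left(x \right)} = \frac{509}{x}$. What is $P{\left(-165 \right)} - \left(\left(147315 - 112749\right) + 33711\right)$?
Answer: $- \frac{11266214}{165} \approx -68280.0$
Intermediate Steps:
$P{\left(-165 \right)} - \left(\left(147315 - 112749\right) + 33711\right) = \frac{509}{-165} - \left(\left(147315 - 112749\right) + 33711\right) = 509 \left(- \frac{1}{165}\right) - \left(34566 + 33711\right) = - \frac{509}{165} - 68277 = - \frac{11266214}{165}$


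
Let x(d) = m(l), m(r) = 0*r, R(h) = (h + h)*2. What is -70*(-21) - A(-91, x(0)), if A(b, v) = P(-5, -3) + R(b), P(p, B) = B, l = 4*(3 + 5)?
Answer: 1837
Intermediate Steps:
l = 32 (l = 4*8 = 32)
R(h) = 4*h (R(h) = (2*h)*2 = 4*h)
m(r) = 0
x(d) = 0
A(b, v) = -3 + 4*b
-70*(-21) - A(-91, x(0)) = -70*(-21) - (-3 + 4*(-91)) = 1470 - (-3 - 364) = 1470 - 1*(-367) = 1470 + 367 = 1837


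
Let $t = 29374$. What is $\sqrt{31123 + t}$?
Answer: $\sqrt{60497} \approx 245.96$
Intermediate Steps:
$\sqrt{31123 + t} = \sqrt{31123 + 29374} = \sqrt{60497}$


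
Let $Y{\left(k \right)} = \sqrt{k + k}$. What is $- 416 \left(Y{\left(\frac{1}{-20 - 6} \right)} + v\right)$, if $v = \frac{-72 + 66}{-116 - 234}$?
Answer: $- \frac{1248}{175} - 32 i \sqrt{13} \approx -7.1314 - 115.38 i$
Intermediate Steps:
$v = \frac{3}{175}$ ($v = - \frac{6}{-350} = \left(-6\right) \left(- \frac{1}{350}\right) = \frac{3}{175} \approx 0.017143$)
$Y{\left(k \right)} = \sqrt{2} \sqrt{k}$ ($Y{\left(k \right)} = \sqrt{2 k} = \sqrt{2} \sqrt{k}$)
$- 416 \left(Y{\left(\frac{1}{-20 - 6} \right)} + v\right) = - 416 \left(\sqrt{2} \sqrt{\frac{1}{-20 - 6}} + \frac{3}{175}\right) = - 416 \left(\sqrt{2} \sqrt{\frac{1}{-26}} + \frac{3}{175}\right) = - 416 \left(\sqrt{2} \sqrt{- \frac{1}{26}} + \frac{3}{175}\right) = - 416 \left(\sqrt{2} \frac{i \sqrt{26}}{26} + \frac{3}{175}\right) = - 416 \left(\frac{i \sqrt{13}}{13} + \frac{3}{175}\right) = - 416 \left(\frac{3}{175} + \frac{i \sqrt{13}}{13}\right) = - \frac{1248}{175} - 32 i \sqrt{13}$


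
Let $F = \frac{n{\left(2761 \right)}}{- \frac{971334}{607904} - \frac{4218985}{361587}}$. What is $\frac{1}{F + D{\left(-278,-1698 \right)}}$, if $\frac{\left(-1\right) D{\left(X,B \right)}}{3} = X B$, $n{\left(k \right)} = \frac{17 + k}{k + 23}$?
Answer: $- \frac{42281414265221}{59876066926614539829} \approx -7.0615 \cdot 10^{-7}$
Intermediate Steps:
$n{\left(k \right)} = \frac{17 + k}{23 + k}$
$D{\left(X,B \right)} = - 3 B X$ ($D{\left(X,B \right)} = - 3 X B = - 3 B X$)
$F = - \frac{3180378594657}{42281414265221}$ ($F = \frac{\frac{1}{23 + 2761} \left(17 + 2761\right)}{- \frac{971334}{607904} - \frac{4218985}{361587}} = \frac{\frac{1}{2784} \cdot 2778}{\left(-971334\right) \frac{1}{607904} - \frac{4218985}{361587}} = \frac{\frac{1}{2784} \cdot 2778}{- \frac{485667}{303952} - \frac{4218985}{361587}} = \frac{463}{464 \left(- \frac{1457979802249}{109905091824}\right)} = \frac{463}{464} \left(- \frac{109905091824}{1457979802249}\right) = - \frac{3180378594657}{42281414265221} \approx -0.075219$)
$\frac{1}{F + D{\left(-278,-1698 \right)}} = \frac{1}{- \frac{3180378594657}{42281414265221} - \left(-5094\right) \left(-278\right)} = \frac{1}{- \frac{3180378594657}{42281414265221} - 1416132} = \frac{1}{- \frac{59876066926614539829}{42281414265221}} = - \frac{42281414265221}{59876066926614539829}$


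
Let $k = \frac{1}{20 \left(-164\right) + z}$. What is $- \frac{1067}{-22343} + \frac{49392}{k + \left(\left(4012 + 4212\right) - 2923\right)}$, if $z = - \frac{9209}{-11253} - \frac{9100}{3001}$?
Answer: $\frac{20491241868301992677}{2188009570991581409} \approx 9.3652$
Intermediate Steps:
$z = - \frac{74766091}{33770253}$ ($z = \left(-9209\right) \left(- \frac{1}{11253}\right) - \frac{9100}{3001} = \frac{9209}{11253} - \frac{9100}{3001} = - \frac{74766091}{33770253} \approx -2.214$)
$k = - \frac{33770253}{110841195931}$ ($k = \frac{1}{20 \left(-164\right) - \frac{74766091}{33770253}} = \frac{1}{-3280 - \frac{74766091}{33770253}} = \frac{1}{- \frac{110841195931}{33770253}} = - \frac{33770253}{110841195931} \approx -0.00030467$)
$- \frac{1067}{-22343} + \frac{49392}{k + \left(\left(4012 + 4212\right) - 2923\right)} = - \frac{1067}{-22343} + \frac{49392}{- \frac{33770253}{110841195931} + \left(\left(4012 + 4212\right) - 2923\right)} = \left(-1067\right) \left(- \frac{1}{22343}\right) + \frac{49392}{- \frac{33770253}{110841195931} + \left(8224 - 2923\right)} = \frac{1067}{22343} + \frac{49392}{- \frac{33770253}{110841195931} + 5301} = \frac{1067}{22343} + \frac{49392}{\frac{587569145859978}{110841195931}} = \frac{1067}{22343} + 49392 \cdot \frac{110841195931}{587569145859978} = \frac{1067}{22343} + \frac{912444724903992}{97928190976663} = \frac{20491241868301992677}{2188009570991581409}$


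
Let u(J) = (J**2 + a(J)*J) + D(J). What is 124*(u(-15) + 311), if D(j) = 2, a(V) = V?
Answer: 94612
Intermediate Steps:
u(J) = 2 + 2*J**2 (u(J) = (J**2 + J*J) + 2 = (J**2 + J**2) + 2 = 2*J**2 + 2 = 2 + 2*J**2)
124*(u(-15) + 311) = 124*((2 + 2*(-15)**2) + 311) = 124*((2 + 2*225) + 311) = 124*((2 + 450) + 311) = 124*(452 + 311) = 124*763 = 94612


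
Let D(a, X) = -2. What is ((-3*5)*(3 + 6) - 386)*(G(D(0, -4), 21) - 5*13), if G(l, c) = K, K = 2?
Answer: 32823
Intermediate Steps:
G(l, c) = 2
((-3*5)*(3 + 6) - 386)*(G(D(0, -4), 21) - 5*13) = ((-3*5)*(3 + 6) - 386)*(2 - 5*13) = (-15*9 - 386)*(2 - 65) = (-135 - 386)*(-63) = -521*(-63) = 32823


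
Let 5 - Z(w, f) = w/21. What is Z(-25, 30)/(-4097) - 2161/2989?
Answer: -26616361/36737799 ≈ -0.72449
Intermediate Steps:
Z(w, f) = 5 - w/21
Z(-25, 30)/(-4097) - 2161/2989 = (5 - 1/21*(-25))/(-4097) - 2161/2989 = (5 + 25/21)*(-1/4097) - 2161*1/2989 = (130/21)*(-1/4097) - 2161/2989 = -130/86037 - 2161/2989 = -26616361/36737799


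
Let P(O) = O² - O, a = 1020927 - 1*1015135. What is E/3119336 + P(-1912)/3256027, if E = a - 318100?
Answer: 2598143689025/2539160559518 ≈ 1.0232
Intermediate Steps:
a = 5792 (a = 1020927 - 1015135 = 5792)
E = -312308 (E = 5792 - 318100 = -312308)
E/3119336 + P(-1912)/3256027 = -312308/3119336 - 1912*(-1 - 1912)/3256027 = -312308*1/3119336 - 1912*(-1913)*(1/3256027) = -78077/779834 + 3657656*(1/3256027) = -78077/779834 + 3657656/3256027 = 2598143689025/2539160559518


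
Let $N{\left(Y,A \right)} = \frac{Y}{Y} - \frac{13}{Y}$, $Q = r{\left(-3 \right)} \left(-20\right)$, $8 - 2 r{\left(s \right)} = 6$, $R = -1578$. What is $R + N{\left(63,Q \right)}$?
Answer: $- \frac{99364}{63} \approx -1577.2$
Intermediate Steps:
$r{\left(s \right)} = 1$ ($r{\left(s \right)} = 4 - 3 = 1$)
$Q = -20$ ($Q = 1 \left(-20\right) = -20$)
$N{\left(Y,A \right)} = 1 - \frac{13}{Y}$
$R + N{\left(63,Q \right)} = -1578 + \frac{-13 + 63}{63} = -1578 + \frac{1}{63} \cdot 50 = -1578 + \frac{50}{63} = - \frac{99364}{63}$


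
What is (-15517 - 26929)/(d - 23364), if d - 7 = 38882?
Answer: -42446/15525 ≈ -2.7340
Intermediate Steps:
d = 38889 (d = 7 + 38882 = 38889)
(-15517 - 26929)/(d - 23364) = (-15517 - 26929)/(38889 - 23364) = -42446/15525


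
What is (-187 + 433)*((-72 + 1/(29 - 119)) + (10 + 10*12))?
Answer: 213979/15 ≈ 14265.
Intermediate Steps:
(-187 + 433)*((-72 + 1/(29 - 119)) + (10 + 10*12)) = 246*((-72 + 1/(-90)) + (10 + 120)) = 246*((-72 - 1/90) + 130) = 246*(-6481/90 + 130) = 246*(5219/90) = 213979/15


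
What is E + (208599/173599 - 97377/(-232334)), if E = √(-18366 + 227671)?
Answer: 65369189889/40332950066 + √209305 ≈ 459.12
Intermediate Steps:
E = √209305 ≈ 457.50
E + (208599/173599 - 97377/(-232334)) = √209305 + (208599/173599 - 97377/(-232334)) = √209305 + (208599*(1/173599) - 97377*(-1/232334)) = √209305 + (208599/173599 + 97377/232334) = √209305 + 65369189889/40332950066 = 65369189889/40332950066 + √209305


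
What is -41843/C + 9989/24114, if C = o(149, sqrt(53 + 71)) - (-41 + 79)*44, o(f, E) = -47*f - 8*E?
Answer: 1056082488919/201613641394 - 669488*sqrt(31)/75247689 ≈ 5.1886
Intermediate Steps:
C = -8675 - 16*sqrt(31) (C = (-47*149 - 8*sqrt(53 + 71)) - (-41 + 79)*44 = (-7003 - 16*sqrt(31)) - 38*44 = (-7003 - 16*sqrt(31)) - 1*1672 = (-7003 - 16*sqrt(31)) - 1672 = -8675 - 16*sqrt(31) ≈ -8764.1)
-41843/C + 9989/24114 = -41843/(-8675 - 16*sqrt(31)) + 9989/24114 = 9989/24114 - 41843/(-8675 - 16*sqrt(31))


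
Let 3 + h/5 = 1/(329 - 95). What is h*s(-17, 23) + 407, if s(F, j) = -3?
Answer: 35251/78 ≈ 451.94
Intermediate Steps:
h = -3505/234 (h = -15 + 5/(329 - 95) = -15 + 5/234 = -3505/234 ≈ -14.979)
h*s(-17, 23) + 407 = -3505/234*(-3) + 407 = 3505/78 + 407 = 35251/78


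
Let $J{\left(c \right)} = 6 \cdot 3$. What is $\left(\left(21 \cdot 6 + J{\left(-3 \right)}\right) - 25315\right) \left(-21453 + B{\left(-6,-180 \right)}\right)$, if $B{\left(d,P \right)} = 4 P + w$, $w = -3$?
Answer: $558192096$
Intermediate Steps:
$J{\left(c \right)} = 18$
$B{\left(d,P \right)} = -3 + 4 P$ ($B{\left(d,P \right)} = 4 P - 3 = -3 + 4 P$)
$\left(\left(21 \cdot 6 + J{\left(-3 \right)}\right) - 25315\right) \left(-21453 + B{\left(-6,-180 \right)}\right) = \left(\left(21 \cdot 6 + 18\right) - 25315\right) \left(-21453 + \left(-3 + 4 \left(-180\right)\right)\right) = \left(\left(126 + 18\right) - 25315\right) \left(-21453 - 723\right) = \left(144 - 25315\right) \left(-21453 - 723\right) = \left(-25171\right) \left(-22176\right) = 558192096$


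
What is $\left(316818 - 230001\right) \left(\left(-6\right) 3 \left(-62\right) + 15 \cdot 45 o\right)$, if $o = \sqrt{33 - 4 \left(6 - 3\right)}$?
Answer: $96887772 + 58601475 \sqrt{21} \approx 3.6543 \cdot 10^{8}$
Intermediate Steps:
$o = \sqrt{21}$ ($o = \sqrt{33 - 12} = \sqrt{21} \approx 4.5826$)
$\left(316818 - 230001\right) \left(\left(-6\right) 3 \left(-62\right) + 15 \cdot 45 o\right) = \left(316818 - 230001\right) \left(\left(-6\right) 3 \left(-62\right) + 15 \cdot 45 \sqrt{21}\right) = 86817 \left(\left(-18\right) \left(-62\right) + 675 \sqrt{21}\right) = 86817 \left(1116 + 675 \sqrt{21}\right) = 96887772 + 58601475 \sqrt{21}$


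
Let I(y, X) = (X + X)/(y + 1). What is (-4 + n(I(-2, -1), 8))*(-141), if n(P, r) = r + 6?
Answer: -1410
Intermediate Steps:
I(y, X) = 2*X/(1 + y) (I(y, X) = (2*X)/(1 + y) = 2*X/(1 + y))
n(P, r) = 6 + r
(-4 + n(I(-2, -1), 8))*(-141) = (-4 + (6 + 8))*(-141) = (-4 + 14)*(-141) = 10*(-141) = -1410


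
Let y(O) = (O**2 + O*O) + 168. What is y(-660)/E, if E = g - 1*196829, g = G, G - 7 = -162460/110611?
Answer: -48191442924/10885420351 ≈ -4.4272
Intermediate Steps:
G = 611817/110611 (G = 7 - 162460/110611 = 611817/110611 ≈ 5.5313)
g = 611817/110611 ≈ 5.5313
y(O) = 168 + 2*O**2 (y(O) = (O**2 + O**2) + 168 = 2*O**2 + 168 = 168 + 2*O**2)
E = -21770840702/110611 (E = 611817/110611 - 1*196829 = 611817/110611 - 196829 = -21770840702/110611 ≈ -1.9682e+5)
y(-660)/E = (168 + 2*(-660)**2)/(-21770840702/110611) = (168 + 2*435600)*(-110611/21770840702) = (168 + 871200)*(-110611/21770840702) = 871368*(-110611/21770840702) = -48191442924/10885420351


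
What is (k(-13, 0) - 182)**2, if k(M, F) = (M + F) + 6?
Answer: 35721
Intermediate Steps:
k(M, F) = 6 + F + M (k(M, F) = (F + M) + 6 = 6 + F + M)
(k(-13, 0) - 182)**2 = ((6 + 0 - 13) - 182)**2 = (-7 - 182)**2 = (-189)**2 = 35721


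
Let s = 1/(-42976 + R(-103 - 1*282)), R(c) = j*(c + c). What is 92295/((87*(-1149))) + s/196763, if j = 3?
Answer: -91378297541697/98970136584326 ≈ -0.92329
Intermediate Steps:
R(c) = 6*c (R(c) = 3*(c + c) = 3*(2*c) = 6*c)
s = -1/45286 (s = 1/(-42976 + 6*(-103 - 1*282)) = 1/(-42976 + 6*(-103 - 282)) = 1/(-42976 + 6*(-385)) = 1/(-42976 - 2310) = 1/(-45286) = -1/45286 ≈ -2.2082e-5)
92295/((87*(-1149))) + s/196763 = 92295/((87*(-1149))) - 1/45286/196763 = 92295/(-99963) - 1/45286*1/196763 = 92295*(-1/99963) - 1/8910609218 = -10255/11107 - 1/8910609218 = -91378297541697/98970136584326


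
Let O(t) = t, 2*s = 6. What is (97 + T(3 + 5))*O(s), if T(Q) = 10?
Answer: 321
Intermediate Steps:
s = 3 (s = (½)*6 = 3)
(97 + T(3 + 5))*O(s) = (97 + 10)*3 = 107*3 = 321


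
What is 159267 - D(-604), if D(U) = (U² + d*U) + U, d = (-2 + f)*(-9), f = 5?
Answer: -221253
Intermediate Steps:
d = -27 (d = (-2 + 5)*(-9) = 3*(-9) = -27)
D(U) = U² - 26*U (D(U) = (U² - 27*U) + U = U² - 26*U)
159267 - D(-604) = 159267 - (-604)*(-26 - 604) = 159267 - (-604)*(-630) = 159267 - 1*380520 = 159267 - 380520 = -221253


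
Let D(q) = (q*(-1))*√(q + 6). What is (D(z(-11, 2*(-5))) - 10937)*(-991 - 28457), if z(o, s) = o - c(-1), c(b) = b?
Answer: 322072776 - 588960*I ≈ 3.2207e+8 - 5.8896e+5*I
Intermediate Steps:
z(o, s) = 1 + o (z(o, s) = o - 1*(-1) = o + 1 = 1 + o)
D(q) = -q*√(6 + q) (D(q) = (-q)*√(6 + q) = -q*√(6 + q))
(D(z(-11, 2*(-5))) - 10937)*(-991 - 28457) = (-(1 - 11)*√(6 + (1 - 11)) - 10937)*(-991 - 28457) = (-1*(-10)*√(6 - 10) - 10937)*(-29448) = (-1*(-10)*√(-4) - 10937)*(-29448) = (-1*(-10)*2*I - 10937)*(-29448) = (20*I - 10937)*(-29448) = (-10937 + 20*I)*(-29448) = 322072776 - 588960*I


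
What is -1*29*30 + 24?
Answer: -846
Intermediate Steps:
-1*29*30 + 24 = -29*30 + 24 = -870 + 24 = -846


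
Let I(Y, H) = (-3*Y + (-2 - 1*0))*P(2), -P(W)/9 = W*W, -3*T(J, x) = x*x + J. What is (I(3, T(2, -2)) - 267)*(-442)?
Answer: -57018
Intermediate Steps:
T(J, x) = -J/3 - x²/3 (T(J, x) = -(x*x + J)/3 = -(x² + J)/3 = -(J + x²)/3 = -J/3 - x²/3)
P(W) = -9*W² (P(W) = -9*W*W = -9*W²)
I(Y, H) = 72 + 108*Y (I(Y, H) = (-3*Y + (-2 - 1*0))*(-9*2²) = (-3*Y + (-2 + 0))*(-9*4) = (-3*Y - 2)*(-36) = (-2 - 3*Y)*(-36) = 72 + 108*Y)
(I(3, T(2, -2)) - 267)*(-442) = ((72 + 108*3) - 267)*(-442) = ((72 + 324) - 267)*(-442) = (396 - 267)*(-442) = 129*(-442) = -57018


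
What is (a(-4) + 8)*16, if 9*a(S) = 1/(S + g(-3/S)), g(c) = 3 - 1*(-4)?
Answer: 3472/27 ≈ 128.59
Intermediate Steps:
g(c) = 7 (g(c) = 3 + 4 = 7)
a(S) = 1/(9*(7 + S)) (a(S) = 1/(9*(S + 7)) = 1/(9*(7 + S)))
(a(-4) + 8)*16 = (1/(9*(7 - 4)) + 8)*16 = ((⅑)/3 + 8)*16 = ((⅑)*(⅓) + 8)*16 = (1/27 + 8)*16 = (217/27)*16 = 3472/27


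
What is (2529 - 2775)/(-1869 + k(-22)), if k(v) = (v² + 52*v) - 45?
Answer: 41/429 ≈ 0.095571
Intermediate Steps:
k(v) = -45 + v² + 52*v
(2529 - 2775)/(-1869 + k(-22)) = (2529 - 2775)/(-1869 + (-45 + (-22)² + 52*(-22))) = -246/(-1869 + (-45 + 484 - 1144)) = -246/(-1869 - 705) = -246/(-2574) = -246*(-1/2574) = 41/429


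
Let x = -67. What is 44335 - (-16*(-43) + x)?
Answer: 43714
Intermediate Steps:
44335 - (-16*(-43) + x) = 44335 - (-16*(-43) - 67) = 44335 - (688 - 67) = 44335 - 1*621 = 44335 - 621 = 43714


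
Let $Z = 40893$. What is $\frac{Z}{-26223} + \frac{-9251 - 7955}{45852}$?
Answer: $- \frac{387703129}{200396166} \approx -1.9347$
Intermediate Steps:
$\frac{Z}{-26223} + \frac{-9251 - 7955}{45852} = \frac{40893}{-26223} + \frac{-9251 - 7955}{45852} = 40893 \left(- \frac{1}{26223}\right) - \frac{8603}{22926} = - \frac{13631}{8741} - \frac{8603}{22926} = - \frac{387703129}{200396166}$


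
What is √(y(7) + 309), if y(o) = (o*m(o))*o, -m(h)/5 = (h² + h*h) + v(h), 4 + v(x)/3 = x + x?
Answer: I*√31051 ≈ 176.21*I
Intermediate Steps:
v(x) = -12 + 6*x (v(x) = -12 + 3*(x + x) = -12 + 3*(2*x) = -12 + 6*x)
m(h) = 60 - 30*h - 10*h² (m(h) = -5*((h² + h*h) + (-12 + 6*h)) = -5*((h² + h²) + (-12 + 6*h)) = -5*(2*h² + (-12 + 6*h)) = -5*(-12 + 2*h² + 6*h) = 60 - 30*h - 10*h²)
y(o) = o²*(60 - 30*o - 10*o²) (y(o) = (o*(60 - 30*o - 10*o²))*o = o²*(60 - 30*o - 10*o²))
√(y(7) + 309) = √(10*7²*(6 - 1*7² - 3*7) + 309) = √(10*49*(6 - 1*49 - 21) + 309) = √(10*49*(6 - 49 - 21) + 309) = √(10*49*(-64) + 309) = √(-31360 + 309) = √(-31051) = I*√31051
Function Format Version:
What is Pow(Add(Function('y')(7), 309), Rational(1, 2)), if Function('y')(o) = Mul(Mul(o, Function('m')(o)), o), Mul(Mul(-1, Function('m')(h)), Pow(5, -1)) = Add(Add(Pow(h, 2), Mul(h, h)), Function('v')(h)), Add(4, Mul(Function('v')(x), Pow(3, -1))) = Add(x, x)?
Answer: Mul(I, Pow(31051, Rational(1, 2))) ≈ Mul(176.21, I)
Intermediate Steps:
Function('v')(x) = Add(-12, Mul(6, x)) (Function('v')(x) = Add(-12, Mul(3, Add(x, x))) = Add(-12, Mul(3, Mul(2, x))) = Add(-12, Mul(6, x)))
Function('m')(h) = Add(60, Mul(-30, h), Mul(-10, Pow(h, 2))) (Function('m')(h) = Mul(-5, Add(Add(Pow(h, 2), Mul(h, h)), Add(-12, Mul(6, h)))) = Mul(-5, Add(Add(Pow(h, 2), Pow(h, 2)), Add(-12, Mul(6, h)))) = Mul(-5, Add(Mul(2, Pow(h, 2)), Add(-12, Mul(6, h)))) = Mul(-5, Add(-12, Mul(2, Pow(h, 2)), Mul(6, h))) = Add(60, Mul(-30, h), Mul(-10, Pow(h, 2))))
Function('y')(o) = Mul(Pow(o, 2), Add(60, Mul(-30, o), Mul(-10, Pow(o, 2)))) (Function('y')(o) = Mul(Mul(o, Add(60, Mul(-30, o), Mul(-10, Pow(o, 2)))), o) = Mul(Pow(o, 2), Add(60, Mul(-30, o), Mul(-10, Pow(o, 2)))))
Pow(Add(Function('y')(7), 309), Rational(1, 2)) = Pow(Add(Mul(10, Pow(7, 2), Add(6, Mul(-1, Pow(7, 2)), Mul(-3, 7))), 309), Rational(1, 2)) = Pow(Add(Mul(10, 49, Add(6, Mul(-1, 49), -21)), 309), Rational(1, 2)) = Pow(Add(Mul(10, 49, Add(6, -49, -21)), 309), Rational(1, 2)) = Pow(Add(Mul(10, 49, -64), 309), Rational(1, 2)) = Pow(Add(-31360, 309), Rational(1, 2)) = Pow(-31051, Rational(1, 2)) = Mul(I, Pow(31051, Rational(1, 2)))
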